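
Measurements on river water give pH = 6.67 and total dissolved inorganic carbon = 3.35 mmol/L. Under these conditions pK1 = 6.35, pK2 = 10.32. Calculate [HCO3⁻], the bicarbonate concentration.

[HCO3⁻] = 2.27 mmol/L

α₁ = 1 / (1 + [H⁺]/K1 + K2/[H⁺]) = 1 / (1 + 10^-0.32 + 10^-3.65)
   = 1 / (1 + 0.47863 + 0.00022387) = 1/1.4789 = 0.6762
[HCO3⁻] = α₁ × DIC = 0.6762 × 3.35 = 2.27 mmol/L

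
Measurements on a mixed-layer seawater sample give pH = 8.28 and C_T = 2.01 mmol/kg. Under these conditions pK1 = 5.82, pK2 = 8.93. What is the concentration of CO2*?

α₀ = 1 / (1 + K1/[H⁺] + K1K2/[H⁺]²) = 1 / (1 + 10^+2.46 + 10^+1.81)
   = 1 / (1 + 288.40 + 64.565) = 1/353.97 = 0.002825
[CO2*] = α₀ × DIC = 0.002825 × 2.01 = 0.00568 mmol/kg = 5.68 μmol/kg

[CO2*] = 5.68 μmol/kg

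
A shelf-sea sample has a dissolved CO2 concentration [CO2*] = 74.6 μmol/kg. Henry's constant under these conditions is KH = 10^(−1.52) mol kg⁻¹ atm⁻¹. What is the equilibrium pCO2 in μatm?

pCO2 = 2470 μatm

KH = 10^(−1.52) = 3.020×10^-2 mol kg⁻¹ atm⁻¹
pCO2 = [CO2*]/KH = 74.6×10^-6 / 3.020×10^-2 = 2.47×10^-3 atm = 2470 μatm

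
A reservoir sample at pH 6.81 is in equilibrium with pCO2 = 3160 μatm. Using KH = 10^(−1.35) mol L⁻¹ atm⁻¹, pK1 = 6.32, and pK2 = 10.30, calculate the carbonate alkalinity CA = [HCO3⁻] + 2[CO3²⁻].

CA = 0.436 mmol/L

[CO2*] = KH · pCO2 = 10^(−1.35) × 3160×10^-6 = 1.412×10^-4 mol/L
α₀ = 1/(1 + K1/[H⁺] + K1K2/[H⁺]²) = 1/(1 + 10^+0.49 + 10^-3.00) = 0.2444
DIC = [CO2*]/α₀ = 1.412×10^-4 / 0.2444 = 0.5775 mmol/L
CA = (α₁ + 2α₂)·DIC = (0.7553 + 2×0.0002444) × 0.5775 = 0.436 mmol/L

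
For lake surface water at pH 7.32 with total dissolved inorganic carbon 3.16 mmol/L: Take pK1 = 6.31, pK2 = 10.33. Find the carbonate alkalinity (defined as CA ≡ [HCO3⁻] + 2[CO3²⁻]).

CA = 2.88 mmol/L

CA = [HCO3⁻] + 2[CO3²⁻] = (α₁ + 2α₂)·DIC
At pH 7.32: [H⁺]/K1 = 10^-1.01 = 0.097724, K2/[H⁺] = 10^-3.01 = 0.00097724
α₁ = 1/(1 + 0.097724 + 0.00097724) = 1/1.0987 = 0.9102; α₂ = α₁·K2/[H⁺] = 0.0008894
α₁ + 2α₂ = 0.9119
CA = 0.9119 × 3.16 = 2.88 mmol/L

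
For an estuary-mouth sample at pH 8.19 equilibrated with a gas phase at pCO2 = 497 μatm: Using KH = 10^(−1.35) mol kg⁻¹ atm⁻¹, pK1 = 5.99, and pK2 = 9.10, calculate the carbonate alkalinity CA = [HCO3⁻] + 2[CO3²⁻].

CA = 4.38 mmol/kg

[CO2*] = KH · pCO2 = 10^(−1.35) × 497×10^-6 = 2.220×10^-5 mol/kg
α₀ = 1/(1 + K1/[H⁺] + K1K2/[H⁺]²) = 1/(1 + 10^+2.20 + 10^+1.29) = 0.005587
DIC = [CO2*]/α₀ = 2.220×10^-5 / 0.005587 = 3.974 mmol/kg
CA = (α₁ + 2α₂)·DIC = (0.8855 + 2×0.1089) × 3.974 = 4.38 mmol/kg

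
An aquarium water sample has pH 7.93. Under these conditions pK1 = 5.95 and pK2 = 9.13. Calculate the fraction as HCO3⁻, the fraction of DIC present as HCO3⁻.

α₁ = 1 / (1 + [H⁺]/K1 + K2/[H⁺]) = 1 / (1 + 10^-1.98 + 10^-1.20)
   = 1 / (1 + 0.010471 + 0.063096) = 1/1.0736 = 0.9315

α₁ = 0.931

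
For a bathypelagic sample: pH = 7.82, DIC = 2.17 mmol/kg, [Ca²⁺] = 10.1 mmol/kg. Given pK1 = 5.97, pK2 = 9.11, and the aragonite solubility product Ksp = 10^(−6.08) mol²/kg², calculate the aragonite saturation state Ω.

α₂ = 1 / (1 + [H⁺]/K2 + [H⁺]²/(K1K2)) = 1 / (1 + 10^+1.29 + 10^-0.56)
   = 1 / (1 + 19.498 + 0.27542) = 1/20.774 = 0.04814
[CO3²⁻] = α₂ × DIC = 0.04814 × 2.17 = 0.1045 mmol/kg
Ksp = 10^(−6.08) = 8.318×10^-7
Ω = [Ca²⁺][CO3²⁻]/Ksp = (10.1×10^-3)(1.045×10^-4) / 8.318×10^-7 = 1.27

Ω = 1.27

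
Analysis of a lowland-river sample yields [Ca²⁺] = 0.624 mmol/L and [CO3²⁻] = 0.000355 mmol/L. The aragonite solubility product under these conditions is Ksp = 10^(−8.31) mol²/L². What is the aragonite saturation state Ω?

Ksp = 10^(−8.31) = 4.898×10^-9
Ω = [Ca²⁺][CO3²⁻]/Ksp = (0.624×10^-3)(0.000355×10^-3) / 4.898×10^-9 = 0.0452

Ω = 0.0452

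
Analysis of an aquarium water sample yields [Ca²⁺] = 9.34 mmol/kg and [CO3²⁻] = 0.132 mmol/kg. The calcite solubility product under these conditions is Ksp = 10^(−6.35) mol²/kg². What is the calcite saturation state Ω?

Ksp = 10^(−6.35) = 4.467×10^-7
Ω = [Ca²⁺][CO3²⁻]/Ksp = (9.34×10^-3)(0.132×10^-3) / 4.467×10^-7 = 2.76

Ω = 2.76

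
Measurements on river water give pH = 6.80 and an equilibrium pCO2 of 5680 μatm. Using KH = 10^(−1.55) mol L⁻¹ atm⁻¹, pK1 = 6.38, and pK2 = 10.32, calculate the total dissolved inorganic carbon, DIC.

DIC = 0.581 mmol/L

[CO2*] = KH · pCO2 = 10^(−1.55) × 5680×10^-6 = 1.601×10^-4 mol/L
α₀ = 1/(1 + K1/[H⁺] + K1K2/[H⁺]²) = 1/(1 + 10^+0.42 + 10^-3.10) = 0.2754
DIC = [CO2*]/α₀ = 1.601×10^-4 / 0.2754 = 0.581 mmol/L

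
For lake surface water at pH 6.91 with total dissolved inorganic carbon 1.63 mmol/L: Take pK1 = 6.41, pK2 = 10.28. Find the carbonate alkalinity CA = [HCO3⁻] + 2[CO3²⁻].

CA = [HCO3⁻] + 2[CO3²⁻] = (α₁ + 2α₂)·DIC
At pH 6.91: [H⁺]/K1 = 10^-0.50 = 0.31623, K2/[H⁺] = 10^-3.37 = 0.00042658
α₁ = 1/(1 + 0.31623 + 0.00042658) = 1/1.3167 = 0.7595; α₂ = α₁·K2/[H⁺] = 0.0003240
α₁ + 2α₂ = 0.7601
CA = 0.7601 × 1.63 = 1.24 mmol/L

CA = 1.24 mmol/L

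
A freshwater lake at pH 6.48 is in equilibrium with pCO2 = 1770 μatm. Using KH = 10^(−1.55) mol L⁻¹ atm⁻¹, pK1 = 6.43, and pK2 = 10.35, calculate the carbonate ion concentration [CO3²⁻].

[CO2*] = KH · pCO2 = 10^(−1.55) × 1770×10^-6 = 4.989×10^-5 mol/L
α₀ = 1/(1 + K1/[H⁺] + K1K2/[H⁺]²) = 1/(1 + 10^+0.05 + 10^-3.82) = 0.4712
DIC = [CO2*]/α₀ = 4.989×10^-5 / 0.4712 = 0.1059 mmol/L
[CO3²⁻] = α₂·DIC; α₂ = 7.132×10^-5, so [CO3²⁻] = 7.132×10^-5 × 0.1059 = 7.55×10^-6 mmol/L = 0.00755 μmol/L

[CO3²⁻] = 0.00755 μmol/L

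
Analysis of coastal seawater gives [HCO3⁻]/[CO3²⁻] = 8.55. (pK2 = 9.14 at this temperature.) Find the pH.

pH = 8.21

From K2 = [H⁺][CO3²⁻]/[HCO3⁻]:  pH = pK2 − log₁₀([HCO3⁻]/[CO3²⁻])
log₁₀(8.55) = +0.932
pH = 9.14 − (+0.932) = 8.21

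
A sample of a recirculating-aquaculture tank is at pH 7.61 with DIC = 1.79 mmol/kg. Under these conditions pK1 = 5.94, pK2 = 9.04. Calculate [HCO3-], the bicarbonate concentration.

[HCO3⁻] = 1.69 mmol/kg

α₁ = 1 / (1 + [H⁺]/K1 + K2/[H⁺]) = 1 / (1 + 10^-1.67 + 10^-1.43)
   = 1 / (1 + 0.021380 + 0.037154) = 1/1.0585 = 0.9447
[HCO3⁻] = α₁ × DIC = 0.9447 × 1.79 = 1.69 mmol/kg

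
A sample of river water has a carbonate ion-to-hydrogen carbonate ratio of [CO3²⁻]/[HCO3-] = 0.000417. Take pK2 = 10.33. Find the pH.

pH = 6.95

From K2 = [H⁺][CO3²⁻]/[HCO3-]:  pH = pK2 + log₁₀([CO3²⁻]/[HCO3-])
log₁₀(0.000417) = -3.380
pH = 10.33 + (-3.380) = 6.95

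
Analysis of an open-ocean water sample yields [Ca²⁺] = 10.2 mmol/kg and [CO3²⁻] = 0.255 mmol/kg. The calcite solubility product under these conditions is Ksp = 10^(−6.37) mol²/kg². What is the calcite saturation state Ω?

Ksp = 10^(−6.37) = 4.266×10^-7
Ω = [Ca²⁺][CO3²⁻]/Ksp = (10.2×10^-3)(0.255×10^-3) / 4.266×10^-7 = 6.10

Ω = 6.10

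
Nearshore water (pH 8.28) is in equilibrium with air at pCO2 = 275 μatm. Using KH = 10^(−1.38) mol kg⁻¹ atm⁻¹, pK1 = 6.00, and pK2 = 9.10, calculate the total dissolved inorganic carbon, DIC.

[CO2*] = KH · pCO2 = 10^(−1.38) × 275×10^-6 = 1.146×10^-5 mol/kg
α₀ = 1/(1 + K1/[H⁺] + K1K2/[H⁺]²) = 1/(1 + 10^+2.28 + 10^+1.46) = 0.004537
DIC = [CO2*]/α₀ = 1.146×10^-5 / 0.004537 = 2.53 mmol/kg

DIC = 2.53 mmol/kg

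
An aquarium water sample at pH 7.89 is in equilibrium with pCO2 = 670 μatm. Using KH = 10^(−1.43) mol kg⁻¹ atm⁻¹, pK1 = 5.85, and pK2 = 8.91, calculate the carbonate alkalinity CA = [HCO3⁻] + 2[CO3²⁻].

CA = 3.25 mmol/kg

[CO2*] = KH · pCO2 = 10^(−1.43) × 670×10^-6 = 2.489×10^-5 mol/kg
α₀ = 1/(1 + K1/[H⁺] + K1K2/[H⁺]²) = 1/(1 + 10^+2.04 + 10^+1.02) = 0.008256
DIC = [CO2*]/α₀ = 2.489×10^-5 / 0.008256 = 3.015 mmol/kg
CA = (α₁ + 2α₂)·DIC = (0.9053 + 2×0.08645) × 3.015 = 3.25 mmol/kg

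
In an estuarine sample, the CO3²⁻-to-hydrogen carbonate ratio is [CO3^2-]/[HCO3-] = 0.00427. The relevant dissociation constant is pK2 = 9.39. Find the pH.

pH = 7.02

From K2 = [H⁺][CO3^2-]/[HCO3-]:  pH = pK2 + log₁₀([CO3^2-]/[HCO3-])
log₁₀(0.00427) = -2.370
pH = 9.39 + (-2.370) = 7.02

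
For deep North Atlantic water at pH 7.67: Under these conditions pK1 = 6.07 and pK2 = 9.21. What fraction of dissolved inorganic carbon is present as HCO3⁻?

α₁ = 0.949

α₁ = 1 / (1 + [H⁺]/K1 + K2/[H⁺]) = 1 / (1 + 10^-1.60 + 10^-1.54)
   = 1 / (1 + 0.025119 + 0.028840) = 1/1.0540 = 0.9488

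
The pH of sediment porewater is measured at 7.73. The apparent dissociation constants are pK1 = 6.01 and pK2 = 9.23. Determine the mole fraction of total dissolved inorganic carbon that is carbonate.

α₂ = 0.0301

α₂ = 1 / (1 + [H⁺]/K2 + [H⁺]²/(K1K2)) = 1 / (1 + 10^+1.50 + 10^-0.22)
   = 1 / (1 + 31.623 + 0.60256) = 1/33.225 = 0.03010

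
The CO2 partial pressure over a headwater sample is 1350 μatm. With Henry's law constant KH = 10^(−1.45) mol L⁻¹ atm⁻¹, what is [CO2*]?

[CO2*] = 47.9 μmol/L

KH = 10^(−1.45) = 3.548×10^-2 mol L⁻¹ atm⁻¹
[CO2*] = KH · pCO2 = 3.548×10^-2 × 1350×10^-6 atm = 4.79×10^-5 mol/L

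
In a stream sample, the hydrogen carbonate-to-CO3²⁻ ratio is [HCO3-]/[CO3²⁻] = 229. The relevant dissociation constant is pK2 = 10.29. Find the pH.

pH = 7.93

From K2 = [H⁺][CO3²⁻]/[HCO3-]:  pH = pK2 − log₁₀([HCO3-]/[CO3²⁻])
log₁₀(229) = +2.360
pH = 10.29 − (+2.360) = 7.93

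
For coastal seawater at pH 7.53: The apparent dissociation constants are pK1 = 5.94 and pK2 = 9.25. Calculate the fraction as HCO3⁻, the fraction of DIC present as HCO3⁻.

α₁ = 1 / (1 + [H⁺]/K1 + K2/[H⁺]) = 1 / (1 + 10^-1.59 + 10^-1.72)
   = 1 / (1 + 0.025704 + 0.019055) = 1/1.0448 = 0.9572

α₁ = 0.957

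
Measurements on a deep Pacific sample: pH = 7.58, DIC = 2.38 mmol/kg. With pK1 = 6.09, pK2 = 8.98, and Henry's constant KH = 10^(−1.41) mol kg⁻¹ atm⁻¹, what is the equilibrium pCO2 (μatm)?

α₀ = 1 / (1 + K1/[H⁺] + K1K2/[H⁺]²) = 1 / (1 + 10^+1.49 + 10^+0.09)
   = 1 / (1 + 30.903 + 1.2303) = 1/33.133 = 0.03018
[CO2*] = α₀ × DIC = 0.03018 × 2.38 = 0.07183 mmol/kg
pCO2 = [CO2*]/KH = 7.183×10^-5 / 3.890×10^-2 = 1850 μatm

pCO2 = 1850 μatm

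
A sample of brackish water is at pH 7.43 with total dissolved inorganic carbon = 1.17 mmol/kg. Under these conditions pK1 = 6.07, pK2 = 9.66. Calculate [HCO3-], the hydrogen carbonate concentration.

[HCO3⁻] = 1.11 mmol/kg

α₁ = 1 / (1 + [H⁺]/K1 + K2/[H⁺]) = 1 / (1 + 10^-1.36 + 10^-2.23)
   = 1 / (1 + 0.043652 + 0.0058884) = 1/1.0495 = 0.9528
[HCO3⁻] = α₁ × DIC = 0.9528 × 1.17 = 1.11 mmol/kg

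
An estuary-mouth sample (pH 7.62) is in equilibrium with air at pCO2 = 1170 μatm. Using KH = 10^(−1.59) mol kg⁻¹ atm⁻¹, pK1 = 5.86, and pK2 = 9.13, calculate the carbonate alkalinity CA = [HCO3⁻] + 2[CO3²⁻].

CA = 1.84 mmol/kg

[CO2*] = KH · pCO2 = 10^(−1.59) × 1170×10^-6 = 3.007×10^-5 mol/kg
α₀ = 1/(1 + K1/[H⁺] + K1K2/[H⁺]²) = 1/(1 + 10^+1.76 + 10^+0.25) = 0.01658
DIC = [CO2*]/α₀ = 3.007×10^-5 / 0.01658 = 1.814 mmol/kg
CA = (α₁ + 2α₂)·DIC = (0.9539 + 2×0.02948) × 1.814 = 1.84 mmol/kg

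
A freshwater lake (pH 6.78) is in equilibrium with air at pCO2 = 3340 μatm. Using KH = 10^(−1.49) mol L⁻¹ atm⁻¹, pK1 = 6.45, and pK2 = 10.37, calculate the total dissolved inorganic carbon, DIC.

[CO2*] = KH · pCO2 = 10^(−1.49) × 3340×10^-6 = 1.081×10^-4 mol/L
α₀ = 1/(1 + K1/[H⁺] + K1K2/[H⁺]²) = 1/(1 + 10^+0.33 + 10^-3.26) = 0.3186
DIC = [CO2*]/α₀ = 1.081×10^-4 / 0.3186 = 0.339 mmol/L

DIC = 0.339 mmol/L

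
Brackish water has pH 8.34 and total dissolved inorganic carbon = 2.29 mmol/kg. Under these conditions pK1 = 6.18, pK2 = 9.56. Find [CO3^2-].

[CO3²⁻] = 0.129 mmol/kg

α₂ = 1 / (1 + [H⁺]/K2 + [H⁺]²/(K1K2)) = 1 / (1 + 10^+1.22 + 10^-0.94)
   = 1 / (1 + 16.596 + 0.11482) = 1/17.711 = 0.05646
[CO3²⁻] = α₂ × DIC = 0.05646 × 2.29 = 0.129 mmol/kg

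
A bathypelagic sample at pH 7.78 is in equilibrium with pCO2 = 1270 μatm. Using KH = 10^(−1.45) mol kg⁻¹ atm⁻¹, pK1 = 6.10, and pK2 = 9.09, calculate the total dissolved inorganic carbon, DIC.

[CO2*] = KH · pCO2 = 10^(−1.45) × 1270×10^-6 = 4.506×10^-5 mol/kg
α₀ = 1/(1 + K1/[H⁺] + K1K2/[H⁺]²) = 1/(1 + 10^+1.68 + 10^+0.37) = 0.01953
DIC = [CO2*]/α₀ = 4.506×10^-5 / 0.01953 = 2.31 mmol/kg

DIC = 2.31 mmol/kg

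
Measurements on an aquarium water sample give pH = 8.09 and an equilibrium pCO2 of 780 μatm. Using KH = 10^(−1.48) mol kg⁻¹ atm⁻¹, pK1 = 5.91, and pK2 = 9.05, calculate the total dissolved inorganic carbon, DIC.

DIC = 4.36 mmol/kg

[CO2*] = KH · pCO2 = 10^(−1.48) × 780×10^-6 = 2.583×10^-5 mol/kg
α₀ = 1/(1 + K1/[H⁺] + K1K2/[H⁺]²) = 1/(1 + 10^+2.18 + 10^+1.22) = 0.005919
DIC = [CO2*]/α₀ = 2.583×10^-5 / 0.005919 = 4.36 mmol/kg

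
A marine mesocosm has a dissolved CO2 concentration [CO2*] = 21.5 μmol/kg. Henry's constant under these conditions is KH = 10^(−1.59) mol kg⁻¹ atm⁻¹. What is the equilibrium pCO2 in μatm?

KH = 10^(−1.59) = 2.570×10^-2 mol kg⁻¹ atm⁻¹
pCO2 = [CO2*]/KH = 21.5×10^-6 / 2.570×10^-2 = 8.36×10^-4 atm = 836 μatm

pCO2 = 836 μatm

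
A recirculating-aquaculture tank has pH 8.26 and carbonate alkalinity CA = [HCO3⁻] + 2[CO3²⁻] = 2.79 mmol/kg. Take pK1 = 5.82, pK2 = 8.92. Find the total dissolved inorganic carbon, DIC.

CA = [HCO3⁻] + 2[CO3²⁻] = (α₁ + 2α₂)·DIC
At pH 8.26: [H⁺]/K1 = 10^-2.44 = 0.0036308, K2/[H⁺] = 10^-0.66 = 0.21878
α₁ = 1/(1 + 0.0036308 + 0.21878) = 1/1.2224 = 0.8181; α₂ = α₁·K2/[H⁺] = 0.1790
α₁ + 2α₂ = 1.1760
DIC = CA / (α₁ + 2α₂) = 2.79 / 1.1760 = 2.37 mmol/kg

DIC = 2.37 mmol/kg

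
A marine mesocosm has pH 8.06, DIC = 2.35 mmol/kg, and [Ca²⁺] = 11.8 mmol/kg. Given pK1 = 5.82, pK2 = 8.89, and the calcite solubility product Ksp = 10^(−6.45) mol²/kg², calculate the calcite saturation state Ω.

Ω = 10.0

α₂ = 1 / (1 + [H⁺]/K2 + [H⁺]²/(K1K2)) = 1 / (1 + 10^+0.83 + 10^-1.41)
   = 1 / (1 + 6.7608 + 0.038905) = 1/7.7997 = 0.1282
[CO3²⁻] = α₂ × DIC = 0.1282 × 2.35 = 0.3013 mmol/kg
Ksp = 10^(−6.45) = 3.548×10^-7
Ω = [Ca²⁺][CO3²⁻]/Ksp = (11.8×10^-3)(3.013×10^-4) / 3.548×10^-7 = 10.0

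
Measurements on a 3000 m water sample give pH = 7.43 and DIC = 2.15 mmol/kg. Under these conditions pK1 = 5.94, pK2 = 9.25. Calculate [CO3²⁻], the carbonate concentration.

[CO3²⁻] = 0.0311 mmol/kg

α₂ = 1 / (1 + [H⁺]/K2 + [H⁺]²/(K1K2)) = 1 / (1 + 10^+1.82 + 10^+0.33)
   = 1 / (1 + 66.069 + 2.1380) = 1/69.207 = 0.01445
[CO3²⁻] = α₂ × DIC = 0.01445 × 2.15 = 0.0311 mmol/kg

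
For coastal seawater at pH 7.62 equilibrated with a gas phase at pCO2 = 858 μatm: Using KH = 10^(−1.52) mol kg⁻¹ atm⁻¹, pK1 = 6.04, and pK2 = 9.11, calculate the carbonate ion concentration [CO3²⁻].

[CO2*] = KH · pCO2 = 10^(−1.52) × 858×10^-6 = 2.591×10^-5 mol/kg
α₀ = 1/(1 + K1/[H⁺] + K1K2/[H⁺]²) = 1/(1 + 10^+1.58 + 10^+0.09) = 0.02485
DIC = [CO2*]/α₀ = 2.591×10^-5 / 0.02485 = 1.043 mmol/kg
[CO3²⁻] = α₂·DIC; α₂ = 0.03057, so [CO3²⁻] = 0.03057 × 1.043 = 0.0319 mmol/kg

[CO3²⁻] = 0.0319 mmol/kg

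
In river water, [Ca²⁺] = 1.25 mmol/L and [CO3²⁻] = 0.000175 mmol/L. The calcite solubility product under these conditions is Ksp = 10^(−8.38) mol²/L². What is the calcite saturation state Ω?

Ksp = 10^(−8.38) = 4.169×10^-9
Ω = [Ca²⁺][CO3²⁻]/Ksp = (1.25×10^-3)(0.000175×10^-3) / 4.169×10^-9 = 0.0525

Ω = 0.0525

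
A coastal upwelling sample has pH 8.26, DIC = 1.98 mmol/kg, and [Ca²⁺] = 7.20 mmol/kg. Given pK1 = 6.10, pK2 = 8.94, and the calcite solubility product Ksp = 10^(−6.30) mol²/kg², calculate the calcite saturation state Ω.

Ω = 4.89

α₂ = 1 / (1 + [H⁺]/K2 + [H⁺]²/(K1K2)) = 1 / (1 + 10^+0.68 + 10^-1.48)
   = 1 / (1 + 4.7863 + 0.033113) = 1/5.8194 = 0.1718
[CO3²⁻] = α₂ × DIC = 0.1718 × 1.98 = 0.3402 mmol/kg
Ksp = 10^(−6.30) = 5.012×10^-7
Ω = [Ca²⁺][CO3²⁻]/Ksp = (7.20×10^-3)(3.402×10^-4) / 5.012×10^-7 = 4.89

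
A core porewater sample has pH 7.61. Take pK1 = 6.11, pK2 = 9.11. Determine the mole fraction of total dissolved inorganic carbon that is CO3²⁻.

α₂ = 1 / (1 + [H⁺]/K2 + [H⁺]²/(K1K2)) = 1 / (1 + 10^+1.50 + 10^-0.00)
   = 1 / (1 + 31.623 + 1.0000) = 1/33.623 = 0.02974

α₂ = 0.0297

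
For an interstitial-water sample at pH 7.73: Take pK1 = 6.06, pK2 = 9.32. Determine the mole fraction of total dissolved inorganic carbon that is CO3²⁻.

α₂ = 1 / (1 + [H⁺]/K2 + [H⁺]²/(K1K2)) = 1 / (1 + 10^+1.59 + 10^-0.08)
   = 1 / (1 + 38.905 + 0.83176) = 1/40.736 = 0.02455

α₂ = 0.0245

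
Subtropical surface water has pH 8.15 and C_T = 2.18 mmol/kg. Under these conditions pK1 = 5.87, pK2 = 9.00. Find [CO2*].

[CO2*] = 9.98 μmol/kg

α₀ = 1 / (1 + K1/[H⁺] + K1K2/[H⁺]²) = 1 / (1 + 10^+2.28 + 10^+1.43)
   = 1 / (1 + 190.55 + 26.915) = 1/218.46 = 0.004577
[CO2*] = α₀ × DIC = 0.004577 × 2.18 = 0.00998 mmol/kg = 9.98 μmol/kg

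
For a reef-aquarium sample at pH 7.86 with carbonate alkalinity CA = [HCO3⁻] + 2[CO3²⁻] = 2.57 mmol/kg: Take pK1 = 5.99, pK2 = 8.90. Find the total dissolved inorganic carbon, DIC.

DIC = 2.40 mmol/kg

CA = [HCO3⁻] + 2[CO3²⁻] = (α₁ + 2α₂)·DIC
At pH 7.86: [H⁺]/K1 = 10^-1.87 = 0.013490, K2/[H⁺] = 10^-1.04 = 0.091201
α₁ = 1/(1 + 0.013490 + 0.091201) = 1/1.1047 = 0.9052; α₂ = α₁·K2/[H⁺] = 0.08256
α₁ + 2α₂ = 1.0703
DIC = CA / (α₁ + 2α₂) = 2.57 / 1.0703 = 2.40 mmol/kg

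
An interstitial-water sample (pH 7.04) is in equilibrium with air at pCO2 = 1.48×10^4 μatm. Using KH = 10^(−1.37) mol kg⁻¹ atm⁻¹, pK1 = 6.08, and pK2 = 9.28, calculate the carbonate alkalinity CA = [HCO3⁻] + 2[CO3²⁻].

CA = 5.82 mmol/kg

[CO2*] = KH · pCO2 = 10^(−1.37) × 1.48×10^4×10^-6 = 6.313×10^-4 mol/kg
α₀ = 1/(1 + K1/[H⁺] + K1K2/[H⁺]²) = 1/(1 + 10^+0.96 + 10^-1.28) = 0.09830
DIC = [CO2*]/α₀ = 6.313×10^-4 / 0.09830 = 6.422 mmol/kg
CA = (α₁ + 2α₂)·DIC = (0.8965 + 2×0.005159) × 6.422 = 5.82 mmol/kg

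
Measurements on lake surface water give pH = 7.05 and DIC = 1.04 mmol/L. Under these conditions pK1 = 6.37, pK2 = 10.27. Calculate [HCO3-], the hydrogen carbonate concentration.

[HCO3⁻] = 0.860 mmol/L

α₁ = 1 / (1 + [H⁺]/K1 + K2/[H⁺]) = 1 / (1 + 10^-0.68 + 10^-3.22)
   = 1 / (1 + 0.20893 + 0.00060256) = 1/1.2095 = 0.8268
[HCO3⁻] = α₁ × DIC = 0.8268 × 1.04 = 0.860 mmol/L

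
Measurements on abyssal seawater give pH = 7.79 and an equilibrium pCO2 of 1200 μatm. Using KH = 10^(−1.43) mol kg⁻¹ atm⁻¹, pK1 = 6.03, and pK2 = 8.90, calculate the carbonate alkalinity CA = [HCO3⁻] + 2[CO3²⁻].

CA = 2.96 mmol/kg

[CO2*] = KH · pCO2 = 10^(−1.43) × 1200×10^-6 = 4.458×10^-5 mol/kg
α₀ = 1/(1 + K1/[H⁺] + K1K2/[H⁺]²) = 1/(1 + 10^+1.76 + 10^+0.65) = 0.01587
DIC = [CO2*]/α₀ = 4.458×10^-5 / 0.01587 = 2.809 mmol/kg
CA = (α₁ + 2α₂)·DIC = (0.9132 + 2×0.07089) × 2.809 = 2.96 mmol/kg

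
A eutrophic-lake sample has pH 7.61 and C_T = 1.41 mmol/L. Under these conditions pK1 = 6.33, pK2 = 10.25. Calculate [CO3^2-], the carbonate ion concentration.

α₂ = 1 / (1 + [H⁺]/K2 + [H⁺]²/(K1K2)) = 1 / (1 + 10^+2.64 + 10^+1.36)
   = 1 / (1 + 436.52 + 22.909) = 1/460.42 = 0.002172
[CO3²⁻] = α₂ × DIC = 0.002172 × 1.41 = 0.00306 mmol/L = 3.06 μmol/L

[CO3²⁻] = 3.06 μmol/L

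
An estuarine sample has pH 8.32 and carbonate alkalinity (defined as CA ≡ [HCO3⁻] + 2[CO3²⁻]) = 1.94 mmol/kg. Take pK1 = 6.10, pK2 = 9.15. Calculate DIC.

CA = [HCO3⁻] + 2[CO3²⁻] = (α₁ + 2α₂)·DIC
At pH 8.32: [H⁺]/K1 = 10^-2.22 = 0.0060256, K2/[H⁺] = 10^-0.83 = 0.14791
α₁ = 1/(1 + 0.0060256 + 0.14791) = 1/1.1539 = 0.8666; α₂ = α₁·K2/[H⁺] = 0.1282
α₁ + 2α₂ = 1.1230
DIC = CA / (α₁ + 2α₂) = 1.94 / 1.1230 = 1.73 mmol/kg

DIC = 1.73 mmol/kg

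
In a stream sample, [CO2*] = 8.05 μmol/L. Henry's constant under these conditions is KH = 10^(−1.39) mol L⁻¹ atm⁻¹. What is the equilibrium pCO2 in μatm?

pCO2 = 198 μatm

KH = 10^(−1.39) = 4.074×10^-2 mol L⁻¹ atm⁻¹
pCO2 = [CO2*]/KH = 8.05×10^-6 / 4.074×10^-2 = 1.98×10^-4 atm = 198 μatm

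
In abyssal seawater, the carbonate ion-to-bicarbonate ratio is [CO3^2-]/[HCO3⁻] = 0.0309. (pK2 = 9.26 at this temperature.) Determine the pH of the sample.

pH = 7.75

From K2 = [H⁺][CO3^2-]/[HCO3⁻]:  pH = pK2 + log₁₀([CO3^2-]/[HCO3⁻])
log₁₀(0.0309) = -1.510
pH = 9.26 + (-1.510) = 7.75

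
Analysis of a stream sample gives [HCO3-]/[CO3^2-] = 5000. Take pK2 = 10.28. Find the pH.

From K2 = [H⁺][CO3^2-]/[HCO3-]:  pH = pK2 − log₁₀([HCO3-]/[CO3^2-])
log₁₀(5000) = +3.699
pH = 10.28 − (+3.699) = 6.58

pH = 6.58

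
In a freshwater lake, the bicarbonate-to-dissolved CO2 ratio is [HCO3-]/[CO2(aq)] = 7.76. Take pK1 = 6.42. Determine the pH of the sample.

From K1 = [H⁺][HCO3-]/[CO2(aq)]:  pH = pK1 + log₁₀([HCO3-]/[CO2(aq)])
log₁₀(7.76) = +0.890
pH = 6.42 + (+0.890) = 7.31

pH = 7.31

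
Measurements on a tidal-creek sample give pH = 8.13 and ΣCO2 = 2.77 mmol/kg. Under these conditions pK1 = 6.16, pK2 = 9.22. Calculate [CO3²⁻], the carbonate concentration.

[CO3²⁻] = 0.206 mmol/kg

α₂ = 1 / (1 + [H⁺]/K2 + [H⁺]²/(K1K2)) = 1 / (1 + 10^+1.09 + 10^-0.88)
   = 1 / (1 + 12.303 + 0.13183) = 1/13.435 = 0.07444
[CO3²⁻] = α₂ × DIC = 0.07444 × 2.77 = 0.206 mmol/kg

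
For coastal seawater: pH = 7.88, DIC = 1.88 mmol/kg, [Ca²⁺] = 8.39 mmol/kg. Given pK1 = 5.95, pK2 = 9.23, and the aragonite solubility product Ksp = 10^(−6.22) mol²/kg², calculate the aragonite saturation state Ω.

α₂ = 1 / (1 + [H⁺]/K2 + [H⁺]²/(K1K2)) = 1 / (1 + 10^+1.35 + 10^-0.58)
   = 1 / (1 + 22.387 + 0.26303) = 1/23.650 = 0.04228
[CO3²⁻] = α₂ × DIC = 0.04228 × 1.88 = 0.07949 mmol/kg
Ksp = 10^(−6.22) = 6.026×10^-7
Ω = [Ca²⁺][CO3²⁻]/Ksp = (8.39×10^-3)(7.949×10^-5) / 6.026×10^-7 = 1.11

Ω = 1.11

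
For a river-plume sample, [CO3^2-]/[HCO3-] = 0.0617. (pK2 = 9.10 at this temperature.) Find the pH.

From K2 = [H⁺][CO3^2-]/[HCO3-]:  pH = pK2 + log₁₀([CO3^2-]/[HCO3-])
log₁₀(0.0617) = -1.210
pH = 9.10 + (-1.210) = 7.89

pH = 7.89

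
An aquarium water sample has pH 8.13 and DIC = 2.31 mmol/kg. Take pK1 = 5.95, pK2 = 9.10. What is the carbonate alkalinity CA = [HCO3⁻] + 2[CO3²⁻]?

CA = [HCO3⁻] + 2[CO3²⁻] = (α₁ + 2α₂)·DIC
At pH 8.13: [H⁺]/K1 = 10^-2.18 = 0.0066069, K2/[H⁺] = 10^-0.97 = 0.10715
α₁ = 1/(1 + 0.0066069 + 0.10715) = 1/1.1138 = 0.8979; α₂ = α₁·K2/[H⁺] = 0.09621
α₁ + 2α₂ = 1.0903
CA = 1.0903 × 2.31 = 2.52 mmol/kg

CA = 2.52 mmol/kg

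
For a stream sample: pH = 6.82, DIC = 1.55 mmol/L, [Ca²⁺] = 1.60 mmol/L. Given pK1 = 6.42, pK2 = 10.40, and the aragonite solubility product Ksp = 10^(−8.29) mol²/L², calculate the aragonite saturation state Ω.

α₂ = 1 / (1 + [H⁺]/K2 + [H⁺]²/(K1K2)) = 1 / (1 + 10^+3.58 + 10^+3.18)
   = 1 / (1 + 3801.9 + 1513.6) = 1/5316.5 = 0.0001881
[CO3²⁻] = α₂ × DIC = 0.0001881 × 1.55 = 0.0002915 mmol/L = 0.2915 μmol/L
Ksp = 10^(−8.29) = 5.129×10^-9
Ω = [Ca²⁺][CO3²⁻]/Ksp = (1.60×10^-3)(2.915×10^-7) / 5.129×10^-9 = 0.0910

Ω = 0.0910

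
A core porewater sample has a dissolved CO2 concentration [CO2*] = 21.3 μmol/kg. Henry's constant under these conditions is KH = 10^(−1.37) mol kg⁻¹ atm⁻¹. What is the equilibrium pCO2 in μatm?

pCO2 = 499 μatm

KH = 10^(−1.37) = 4.266×10^-2 mol kg⁻¹ atm⁻¹
pCO2 = [CO2*]/KH = 21.3×10^-6 / 4.266×10^-2 = 4.99×10^-4 atm = 499 μatm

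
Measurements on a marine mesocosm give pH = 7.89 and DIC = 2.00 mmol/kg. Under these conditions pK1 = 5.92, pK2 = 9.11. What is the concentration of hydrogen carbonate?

α₁ = 1 / (1 + [H⁺]/K1 + K2/[H⁺]) = 1 / (1 + 10^-1.97 + 10^-1.22)
   = 1 / (1 + 0.010715 + 0.060256) = 1/1.0710 = 0.9337
[HCO3⁻] = α₁ × DIC = 0.9337 × 2.00 = 1.87 mmol/kg

[HCO3⁻] = 1.87 mmol/kg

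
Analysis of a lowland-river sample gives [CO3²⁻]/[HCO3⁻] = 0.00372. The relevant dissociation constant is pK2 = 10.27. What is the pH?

pH = 7.84

From K2 = [H⁺][CO3²⁻]/[HCO3⁻]:  pH = pK2 + log₁₀([CO3²⁻]/[HCO3⁻])
log₁₀(0.00372) = -2.429
pH = 10.27 + (-2.429) = 7.84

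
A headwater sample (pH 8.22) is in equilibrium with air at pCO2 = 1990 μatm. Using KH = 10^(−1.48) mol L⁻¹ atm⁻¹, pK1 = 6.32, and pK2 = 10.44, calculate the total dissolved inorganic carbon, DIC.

[CO2*] = KH · pCO2 = 10^(−1.48) × 1990×10^-6 = 6.590×10^-5 mol/L
α₀ = 1/(1 + K1/[H⁺] + K1K2/[H⁺]²) = 1/(1 + 10^+1.90 + 10^-0.32) = 0.01236
DIC = [CO2*]/α₀ = 6.590×10^-5 / 0.01236 = 5.33 mmol/L

DIC = 5.33 mmol/L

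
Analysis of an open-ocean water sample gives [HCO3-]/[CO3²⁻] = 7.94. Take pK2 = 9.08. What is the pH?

From K2 = [H⁺][CO3²⁻]/[HCO3-]:  pH = pK2 − log₁₀([HCO3-]/[CO3²⁻])
log₁₀(7.94) = +0.900
pH = 9.08 − (+0.900) = 8.18

pH = 8.18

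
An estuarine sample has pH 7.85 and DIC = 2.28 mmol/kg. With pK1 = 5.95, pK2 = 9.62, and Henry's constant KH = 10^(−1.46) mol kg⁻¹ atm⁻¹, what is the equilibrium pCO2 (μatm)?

pCO2 = 804 μatm

α₀ = 1 / (1 + K1/[H⁺] + K1K2/[H⁺]²) = 1 / (1 + 10^+1.90 + 10^+0.13)
   = 1 / (1 + 79.433 + 1.3490) = 1/81.782 = 0.01223
[CO2*] = α₀ × DIC = 0.01223 × 2.28 = 0.02788 mmol/kg
pCO2 = [CO2*]/KH = 2.788×10^-5 / 3.467×10^-2 = 804 μatm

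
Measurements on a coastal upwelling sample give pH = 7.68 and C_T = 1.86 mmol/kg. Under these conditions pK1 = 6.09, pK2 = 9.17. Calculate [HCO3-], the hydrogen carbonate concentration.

α₁ = 1 / (1 + [H⁺]/K1 + K2/[H⁺]) = 1 / (1 + 10^-1.59 + 10^-1.49)
   = 1 / (1 + 0.025704 + 0.032359) = 1/1.0581 = 0.9451
[HCO3⁻] = α₁ × DIC = 0.9451 × 1.86 = 1.76 mmol/kg

[HCO3⁻] = 1.76 mmol/kg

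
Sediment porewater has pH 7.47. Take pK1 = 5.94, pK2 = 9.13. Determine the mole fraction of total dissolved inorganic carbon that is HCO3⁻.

α₁ = 1 / (1 + [H⁺]/K1 + K2/[H⁺]) = 1 / (1 + 10^-1.53 + 10^-1.66)
   = 1 / (1 + 0.029512 + 0.021878) = 1/1.0514 = 0.9511

α₁ = 0.951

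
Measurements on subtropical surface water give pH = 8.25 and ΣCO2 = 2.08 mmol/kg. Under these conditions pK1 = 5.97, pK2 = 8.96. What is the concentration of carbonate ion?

α₂ = 1 / (1 + [H⁺]/K2 + [H⁺]²/(K1K2)) = 1 / (1 + 10^+0.71 + 10^-1.57)
   = 1 / (1 + 5.1286 + 0.026915) = 1/6.1555 = 0.1625
[CO3²⁻] = α₂ × DIC = 0.1625 × 2.08 = 0.338 mmol/kg

[CO3²⁻] = 0.338 mmol/kg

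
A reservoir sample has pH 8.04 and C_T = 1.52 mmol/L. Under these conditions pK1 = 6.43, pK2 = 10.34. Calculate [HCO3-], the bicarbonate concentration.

[HCO3⁻] = 1.48 mmol/L

α₁ = 1 / (1 + [H⁺]/K1 + K2/[H⁺]) = 1 / (1 + 10^-1.61 + 10^-2.30)
   = 1 / (1 + 0.024547 + 0.0050119) = 1/1.0296 = 0.9713
[HCO3⁻] = α₁ × DIC = 0.9713 × 1.52 = 1.48 mmol/L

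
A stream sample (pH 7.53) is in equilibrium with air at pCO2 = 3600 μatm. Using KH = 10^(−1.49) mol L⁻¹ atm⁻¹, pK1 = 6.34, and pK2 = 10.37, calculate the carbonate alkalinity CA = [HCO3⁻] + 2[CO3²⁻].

[CO2*] = KH · pCO2 = 10^(−1.49) × 3600×10^-6 = 1.165×10^-4 mol/L
α₀ = 1/(1 + K1/[H⁺] + K1K2/[H⁺]²) = 1/(1 + 10^+1.19 + 10^-1.65) = 0.06057
DIC = [CO2*]/α₀ = 1.165×10^-4 / 0.06057 = 1.923 mmol/L
CA = (α₁ + 2α₂)·DIC = (0.9381 + 2×0.001356) × 1.923 = 1.81 mmol/L

CA = 1.81 mmol/L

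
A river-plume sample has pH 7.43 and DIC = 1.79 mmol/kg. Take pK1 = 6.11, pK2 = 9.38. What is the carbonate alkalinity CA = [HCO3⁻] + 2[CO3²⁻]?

CA = 1.73 mmol/kg

CA = [HCO3⁻] + 2[CO3²⁻] = (α₁ + 2α₂)·DIC
At pH 7.43: [H⁺]/K1 = 10^-1.32 = 0.047863, K2/[H⁺] = 10^-1.95 = 0.011220
α₁ = 1/(1 + 0.047863 + 0.011220) = 1/1.0591 = 0.9442; α₂ = α₁·K2/[H⁺] = 0.01059
α₁ + 2α₂ = 0.9654
CA = 0.9654 × 1.79 = 1.73 mmol/kg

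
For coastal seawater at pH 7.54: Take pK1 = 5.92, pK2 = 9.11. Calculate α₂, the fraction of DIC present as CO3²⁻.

α₂ = 0.0256

α₂ = 1 / (1 + [H⁺]/K2 + [H⁺]²/(K1K2)) = 1 / (1 + 10^+1.57 + 10^-0.05)
   = 1 / (1 + 37.154 + 0.89125) = 1/39.045 = 0.02561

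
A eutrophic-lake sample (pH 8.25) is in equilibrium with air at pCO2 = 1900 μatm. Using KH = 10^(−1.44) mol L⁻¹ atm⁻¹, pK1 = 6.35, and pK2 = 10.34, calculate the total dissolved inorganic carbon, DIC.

DIC = 5.59 mmol/L

[CO2*] = KH · pCO2 = 10^(−1.44) × 1900×10^-6 = 6.898×10^-5 mol/L
α₀ = 1/(1 + K1/[H⁺] + K1K2/[H⁺]²) = 1/(1 + 10^+1.90 + 10^-0.19) = 0.01233
DIC = [CO2*]/α₀ = 6.898×10^-5 / 0.01233 = 5.59 mmol/L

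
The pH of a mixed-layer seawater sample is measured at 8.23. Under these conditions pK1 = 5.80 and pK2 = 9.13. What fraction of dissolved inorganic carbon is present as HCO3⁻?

α₁ = 1 / (1 + [H⁺]/K1 + K2/[H⁺]) = 1 / (1 + 10^-2.43 + 10^-0.90)
   = 1 / (1 + 0.0037154 + 0.12589) = 1/1.1296 = 0.8853

α₁ = 0.885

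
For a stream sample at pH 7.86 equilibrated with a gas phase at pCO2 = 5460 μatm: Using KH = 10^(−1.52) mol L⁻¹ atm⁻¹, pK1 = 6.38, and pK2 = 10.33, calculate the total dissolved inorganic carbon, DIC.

[CO2*] = KH · pCO2 = 10^(−1.52) × 5460×10^-6 = 1.649×10^-4 mol/L
α₀ = 1/(1 + K1/[H⁺] + K1K2/[H⁺]²) = 1/(1 + 10^+1.48 + 10^-0.99) = 0.03195
DIC = [CO2*]/α₀ = 1.649×10^-4 / 0.03195 = 5.16 mmol/L

DIC = 5.16 mmol/L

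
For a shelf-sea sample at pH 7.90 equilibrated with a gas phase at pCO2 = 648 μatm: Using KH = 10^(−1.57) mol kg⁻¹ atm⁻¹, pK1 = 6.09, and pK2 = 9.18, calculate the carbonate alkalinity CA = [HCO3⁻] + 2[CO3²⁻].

CA = 1.24 mmol/kg

[CO2*] = KH · pCO2 = 10^(−1.57) × 648×10^-6 = 1.744×10^-5 mol/kg
α₀ = 1/(1 + K1/[H⁺] + K1K2/[H⁺]²) = 1/(1 + 10^+1.81 + 10^+0.53) = 0.01450
DIC = [CO2*]/α₀ = 1.744×10^-5 / 0.01450 = 1.203 mmol/kg
CA = (α₁ + 2α₂)·DIC = (0.9364 + 2×0.04914) × 1.203 = 1.24 mmol/kg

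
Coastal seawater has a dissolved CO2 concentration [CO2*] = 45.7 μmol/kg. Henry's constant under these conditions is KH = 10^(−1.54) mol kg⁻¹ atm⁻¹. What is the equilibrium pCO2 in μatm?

pCO2 = 1580 μatm

KH = 10^(−1.54) = 2.884×10^-2 mol kg⁻¹ atm⁻¹
pCO2 = [CO2*]/KH = 45.7×10^-6 / 2.884×10^-2 = 1.58×10^-3 atm = 1580 μatm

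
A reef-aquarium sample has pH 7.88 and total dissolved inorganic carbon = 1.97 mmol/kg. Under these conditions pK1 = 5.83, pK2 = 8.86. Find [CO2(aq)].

α₀ = 1 / (1 + K1/[H⁺] + K1K2/[H⁺]²) = 1 / (1 + 10^+2.05 + 10^+1.07)
   = 1 / (1 + 112.20 + 11.749) = 1/124.95 = 0.008003
[CO2*] = α₀ × DIC = 0.008003 × 1.97 = 0.0158 mmol/kg = 15.8 μmol/kg

[CO2*] = 15.8 μmol/kg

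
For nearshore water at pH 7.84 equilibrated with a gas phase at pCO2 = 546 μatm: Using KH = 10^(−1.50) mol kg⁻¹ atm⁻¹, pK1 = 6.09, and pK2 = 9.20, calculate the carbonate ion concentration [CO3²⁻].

[CO2*] = KH · pCO2 = 10^(−1.50) × 546×10^-6 = 1.727×10^-5 mol/kg
α₀ = 1/(1 + K1/[H⁺] + K1K2/[H⁺]²) = 1/(1 + 10^+1.75 + 10^+0.39) = 0.01675
DIC = [CO2*]/α₀ = 1.727×10^-5 / 0.01675 = 1.031 mmol/kg
[CO3²⁻] = α₂·DIC; α₂ = 0.04113, so [CO3²⁻] = 0.04113 × 1.031 = 0.0424 mmol/kg

[CO3²⁻] = 0.0424 mmol/kg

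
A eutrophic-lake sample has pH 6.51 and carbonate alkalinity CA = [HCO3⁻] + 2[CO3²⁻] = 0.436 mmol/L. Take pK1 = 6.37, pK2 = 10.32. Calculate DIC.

DIC = 0.752 mmol/L

CA = [HCO3⁻] + 2[CO3²⁻] = (α₁ + 2α₂)·DIC
At pH 6.51: [H⁺]/K1 = 10^-0.14 = 0.72444, K2/[H⁺] = 10^-3.81 = 0.00015488
α₁ = 1/(1 + 0.72444 + 0.00015488) = 1/1.7246 = 0.5798; α₂ = α₁·K2/[H⁺] = 8.981×10^-5
α₁ + 2α₂ = 0.5800
DIC = CA / (α₁ + 2α₂) = 0.436 / 0.5800 = 0.752 mmol/L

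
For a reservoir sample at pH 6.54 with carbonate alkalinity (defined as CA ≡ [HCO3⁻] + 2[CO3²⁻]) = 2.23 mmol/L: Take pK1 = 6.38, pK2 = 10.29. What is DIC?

DIC = 3.77 mmol/L

CA = [HCO3⁻] + 2[CO3²⁻] = (α₁ + 2α₂)·DIC
At pH 6.54: [H⁺]/K1 = 10^-0.16 = 0.69183, K2/[H⁺] = 10^-3.75 = 0.00017783
α₁ = 1/(1 + 0.69183 + 0.00017783) = 1/1.6920 = 0.5910; α₂ = α₁·K2/[H⁺] = 0.0001051
α₁ + 2α₂ = 0.5912
DIC = CA / (α₁ + 2α₂) = 2.23 / 0.5912 = 3.77 mmol/L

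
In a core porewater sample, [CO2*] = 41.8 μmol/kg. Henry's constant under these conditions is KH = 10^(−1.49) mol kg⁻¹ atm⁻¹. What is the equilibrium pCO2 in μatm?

pCO2 = 1290 μatm

KH = 10^(−1.49) = 3.236×10^-2 mol kg⁻¹ atm⁻¹
pCO2 = [CO2*]/KH = 41.8×10^-6 / 3.236×10^-2 = 1.29×10^-3 atm = 1290 μatm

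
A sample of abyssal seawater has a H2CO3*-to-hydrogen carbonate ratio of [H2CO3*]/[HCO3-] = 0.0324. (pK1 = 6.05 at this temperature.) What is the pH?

pH = 7.54

From K1 = [H⁺][HCO3-]/[H2CO3*]:  pH = pK1 − log₁₀([H2CO3*]/[HCO3-])
log₁₀(0.0324) = -1.489
pH = 6.05 − (-1.489) = 7.54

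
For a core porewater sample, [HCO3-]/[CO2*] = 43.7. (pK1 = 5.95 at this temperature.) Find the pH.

pH = 7.59

From K1 = [H⁺][HCO3-]/[CO2*]:  pH = pK1 + log₁₀([HCO3-]/[CO2*])
log₁₀(43.7) = +1.640
pH = 5.95 + (+1.640) = 7.59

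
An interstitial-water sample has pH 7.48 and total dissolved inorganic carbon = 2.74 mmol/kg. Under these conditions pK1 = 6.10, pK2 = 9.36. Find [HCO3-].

[HCO3⁻] = 2.60 mmol/kg

α₁ = 1 / (1 + [H⁺]/K1 + K2/[H⁺]) = 1 / (1 + 10^-1.38 + 10^-1.88)
   = 1 / (1 + 0.041687 + 0.013183) = 1/1.0549 = 0.9480
[HCO3⁻] = α₁ × DIC = 0.9480 × 2.74 = 2.60 mmol/kg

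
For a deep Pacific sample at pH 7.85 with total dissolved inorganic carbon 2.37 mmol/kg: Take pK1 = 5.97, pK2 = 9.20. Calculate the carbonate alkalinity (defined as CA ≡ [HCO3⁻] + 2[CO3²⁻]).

CA = [HCO3⁻] + 2[CO3²⁻] = (α₁ + 2α₂)·DIC
At pH 7.85: [H⁺]/K1 = 10^-1.88 = 0.013183, K2/[H⁺] = 10^-1.35 = 0.044668
α₁ = 1/(1 + 0.013183 + 0.044668) = 1/1.0579 = 0.9453; α₂ = α₁·K2/[H⁺] = 0.04223
α₁ + 2α₂ = 1.0298
CA = 1.0298 × 2.37 = 2.44 mmol/kg

CA = 2.44 mmol/kg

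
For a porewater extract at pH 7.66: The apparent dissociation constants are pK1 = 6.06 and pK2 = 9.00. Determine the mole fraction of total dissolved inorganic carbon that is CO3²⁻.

α₂ = 1 / (1 + [H⁺]/K2 + [H⁺]²/(K1K2)) = 1 / (1 + 10^+1.34 + 10^-0.26)
   = 1 / (1 + 21.878 + 0.54954) = 1/23.427 = 0.04269

α₂ = 0.0427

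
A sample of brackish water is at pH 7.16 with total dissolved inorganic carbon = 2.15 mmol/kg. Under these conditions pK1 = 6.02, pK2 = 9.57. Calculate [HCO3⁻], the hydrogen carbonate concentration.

α₁ = 1 / (1 + [H⁺]/K1 + K2/[H⁺]) = 1 / (1 + 10^-1.14 + 10^-2.41)
   = 1 / (1 + 0.072444 + 0.0038905) = 1/1.0763 = 0.9291
[HCO3⁻] = α₁ × DIC = 0.9291 × 2.15 = 2.00 mmol/kg

[HCO3⁻] = 2.00 mmol/kg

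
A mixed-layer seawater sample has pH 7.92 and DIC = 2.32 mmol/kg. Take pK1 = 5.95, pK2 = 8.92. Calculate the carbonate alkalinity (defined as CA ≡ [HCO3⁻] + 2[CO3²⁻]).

CA = 2.51 mmol/kg

CA = [HCO3⁻] + 2[CO3²⁻] = (α₁ + 2α₂)·DIC
At pH 7.92: [H⁺]/K1 = 10^-1.97 = 0.010715, K2/[H⁺] = 10^-1.00 = 0.10000
α₁ = 1/(1 + 0.010715 + 0.10000) = 1/1.1107 = 0.9003; α₂ = α₁·K2/[H⁺] = 0.09003
α₁ + 2α₂ = 1.0804
CA = 1.0804 × 2.32 = 2.51 mmol/kg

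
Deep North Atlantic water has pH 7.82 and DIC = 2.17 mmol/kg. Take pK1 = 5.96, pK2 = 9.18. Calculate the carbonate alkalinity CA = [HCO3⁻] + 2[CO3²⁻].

CA = 2.23 mmol/kg

CA = [HCO3⁻] + 2[CO3²⁻] = (α₁ + 2α₂)·DIC
At pH 7.82: [H⁺]/K1 = 10^-1.86 = 0.013804, K2/[H⁺] = 10^-1.36 = 0.043652
α₁ = 1/(1 + 0.013804 + 0.043652) = 1/1.0575 = 0.9457; α₂ = α₁·K2/[H⁺] = 0.04128
α₁ + 2α₂ = 1.0282
CA = 1.0282 × 2.17 = 2.23 mmol/kg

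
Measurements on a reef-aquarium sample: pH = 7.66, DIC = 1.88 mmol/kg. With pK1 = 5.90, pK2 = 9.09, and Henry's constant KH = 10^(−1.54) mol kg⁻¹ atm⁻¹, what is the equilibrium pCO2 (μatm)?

pCO2 = 1070 μatm

α₀ = 1 / (1 + K1/[H⁺] + K1K2/[H⁺]²) = 1 / (1 + 10^+1.76 + 10^+0.33)
   = 1 / (1 + 57.544 + 2.1380) = 1/60.682 = 0.01648
[CO2*] = α₀ × DIC = 0.01648 × 1.88 = 0.03098 mmol/kg
pCO2 = [CO2*]/KH = 3.098×10^-5 / 2.884×10^-2 = 1070 μatm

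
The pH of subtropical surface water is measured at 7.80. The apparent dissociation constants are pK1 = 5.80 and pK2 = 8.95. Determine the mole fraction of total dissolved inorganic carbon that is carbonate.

α₂ = 1 / (1 + [H⁺]/K2 + [H⁺]²/(K1K2)) = 1 / (1 + 10^+1.15 + 10^-0.85)
   = 1 / (1 + 14.125 + 0.14125) = 1/15.267 = 0.06550

α₂ = 0.0655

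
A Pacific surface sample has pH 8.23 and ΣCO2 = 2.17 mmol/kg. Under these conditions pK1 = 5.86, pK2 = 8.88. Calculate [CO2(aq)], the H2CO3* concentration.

[CO2*] = 7.54 μmol/kg

α₀ = 1 / (1 + K1/[H⁺] + K1K2/[H⁺]²) = 1 / (1 + 10^+2.37 + 10^+1.72)
   = 1 / (1 + 234.42 + 52.481) = 1/287.90 = 0.003473
[CO2*] = α₀ × DIC = 0.003473 × 2.17 = 0.00754 mmol/kg = 7.54 μmol/kg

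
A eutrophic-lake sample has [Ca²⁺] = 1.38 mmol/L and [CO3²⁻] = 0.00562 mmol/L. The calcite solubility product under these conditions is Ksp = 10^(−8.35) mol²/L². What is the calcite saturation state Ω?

Ω = 1.74

Ksp = 10^(−8.35) = 4.467×10^-9
Ω = [Ca²⁺][CO3²⁻]/Ksp = (1.38×10^-3)(0.00562×10^-3) / 4.467×10^-9 = 1.74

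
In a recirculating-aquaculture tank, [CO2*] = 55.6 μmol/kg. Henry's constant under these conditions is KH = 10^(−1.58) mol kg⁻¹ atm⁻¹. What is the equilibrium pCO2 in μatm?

KH = 10^(−1.58) = 2.630×10^-2 mol kg⁻¹ atm⁻¹
pCO2 = [CO2*]/KH = 55.6×10^-6 / 2.630×10^-2 = 2.11×10^-3 atm = 2110 μatm

pCO2 = 2110 μatm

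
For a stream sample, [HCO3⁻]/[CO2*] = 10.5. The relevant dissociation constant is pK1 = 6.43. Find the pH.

From K1 = [H⁺][HCO3⁻]/[CO2*]:  pH = pK1 + log₁₀([HCO3⁻]/[CO2*])
log₁₀(10.5) = +1.021
pH = 6.43 + (+1.021) = 7.45

pH = 7.45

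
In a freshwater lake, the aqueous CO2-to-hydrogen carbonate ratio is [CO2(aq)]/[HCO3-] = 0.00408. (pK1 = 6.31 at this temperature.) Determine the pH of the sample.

From K1 = [H⁺][HCO3-]/[CO2(aq)]:  pH = pK1 − log₁₀([CO2(aq)]/[HCO3-])
log₁₀(0.00408) = -2.389
pH = 6.31 − (-2.389) = 8.70

pH = 8.70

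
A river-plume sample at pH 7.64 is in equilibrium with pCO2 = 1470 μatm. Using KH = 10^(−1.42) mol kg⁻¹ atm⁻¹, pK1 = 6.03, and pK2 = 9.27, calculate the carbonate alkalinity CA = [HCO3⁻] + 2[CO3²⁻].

CA = 2.38 mmol/kg

[CO2*] = KH · pCO2 = 10^(−1.42) × 1470×10^-6 = 5.589×10^-5 mol/kg
α₀ = 1/(1 + K1/[H⁺] + K1K2/[H⁺]²) = 1/(1 + 10^+1.61 + 10^-0.02) = 0.02342
DIC = [CO2*]/α₀ = 5.589×10^-5 / 0.02342 = 2.386 mmol/kg
CA = (α₁ + 2α₂)·DIC = (0.9542 + 2×0.02237) × 2.386 = 2.38 mmol/kg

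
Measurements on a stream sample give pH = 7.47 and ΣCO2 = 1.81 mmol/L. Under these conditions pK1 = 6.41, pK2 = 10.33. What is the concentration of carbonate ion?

[CO3²⁻] = 2.30 μmol/L

α₂ = 1 / (1 + [H⁺]/K2 + [H⁺]²/(K1K2)) = 1 / (1 + 10^+2.86 + 10^+1.80)
   = 1 / (1 + 724.44 + 63.096) = 1/788.53 = 0.001268
[CO3²⁻] = α₂ × DIC = 0.001268 × 1.81 = 0.00230 mmol/L = 2.30 μmol/L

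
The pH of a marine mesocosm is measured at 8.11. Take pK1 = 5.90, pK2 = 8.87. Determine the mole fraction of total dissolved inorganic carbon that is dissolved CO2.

α₀ = 1 / (1 + K1/[H⁺] + K1K2/[H⁺]²) = 1 / (1 + 10^+2.21 + 10^+1.45)
   = 1 / (1 + 162.18 + 28.184) = 1/191.36 = 0.005226

α₀ = 0.00523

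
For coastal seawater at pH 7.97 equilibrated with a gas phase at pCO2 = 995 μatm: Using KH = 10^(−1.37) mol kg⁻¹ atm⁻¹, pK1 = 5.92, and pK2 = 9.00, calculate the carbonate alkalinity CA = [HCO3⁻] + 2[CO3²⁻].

[CO2*] = KH · pCO2 = 10^(−1.37) × 995×10^-6 = 4.244×10^-5 mol/kg
α₀ = 1/(1 + K1/[H⁺] + K1K2/[H⁺]²) = 1/(1 + 10^+2.05 + 10^+1.02) = 0.008086
DIC = [CO2*]/α₀ = 4.244×10^-5 / 0.008086 = 5.249 mmol/kg
CA = (α₁ + 2α₂)·DIC = (0.9072 + 2×0.08467) × 5.249 = 5.65 mmol/kg

CA = 5.65 mmol/kg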